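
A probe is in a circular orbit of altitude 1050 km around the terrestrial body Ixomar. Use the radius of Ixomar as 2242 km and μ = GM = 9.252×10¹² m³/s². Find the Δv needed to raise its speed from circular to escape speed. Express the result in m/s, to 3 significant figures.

Δv ≈ 694 m/s

r = 2242 + 1050 = 3292.0 km = 3.2920×10⁶ m.
Circular speed v_c = √(μ/r) = 1676 m/s.
Escape speed v_esc = √(2μ/r) = √2 × v_c = 2371 m/s.
Δv = v_esc − v_c = 694.4 m/s.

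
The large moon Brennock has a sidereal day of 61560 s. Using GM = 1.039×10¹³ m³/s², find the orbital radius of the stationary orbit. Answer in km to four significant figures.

A synchronous orbit has period T, so by Kepler's third law a = (μT²/4π²)^(1/3).
μT²/4π² = 1.039×10¹³ × (6.156×10⁴)² / 39.48 = 9.974×10²⁰ m³.
a = 9.991×10⁶ m = 9991.2 km.

r_sync ≈ 9991 km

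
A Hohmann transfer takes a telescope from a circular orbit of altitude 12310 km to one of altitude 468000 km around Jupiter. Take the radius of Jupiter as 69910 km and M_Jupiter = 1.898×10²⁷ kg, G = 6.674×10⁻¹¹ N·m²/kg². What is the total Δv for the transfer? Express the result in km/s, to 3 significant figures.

Δv_total ≈ 19.9 km/s

μ = GM = 6.674×10⁻¹¹ × 1.898×10²⁷ = 1.267×10¹⁷ m³/s².
r₁ = 69910 + 12310 = 82220 km = 8.2220×10⁷ m.
r₂ = 69910 + 468000 = 537910 km = 5.3791×10⁸ m.
Transfer ellipse a_t = (r₁ + r₂)/2 = 3.101×10⁸ m.
At r₁: circular v_c1 = √(μ/r₁) = 39250 m/s; transfer-perijove v_p = √[μ(2/r₁ − 1/a_t)] = 51700 m/s.
Δv₁ = v_p − v_c1 = 12450 m/s.
At r₂: circular v_c2 = √(μ/r₂) = 15350 m/s; transfer-apojove v_a = √[μ(2/r₂ − 1/a_t)] = 7902 m/s.
Δv₂ = v_c2 − v_a = 7443 m/s.
Total Δv = Δv₁ + Δv₂ = 19890 m/s = 19.89 km/s.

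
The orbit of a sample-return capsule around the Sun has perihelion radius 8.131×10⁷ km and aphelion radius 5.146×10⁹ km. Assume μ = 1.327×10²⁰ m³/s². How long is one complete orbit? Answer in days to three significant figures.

T ≈ 26700 days

Semi-major axis a = (r_p + r_a)/2 = (8.1310×10⁷ + 5.1460×10⁹)/2 = 2.6137×10⁹ km = 2.614×10¹² m.
By Kepler's third law T = 2π√(a³/μ) = 2π × 3.668×10⁸ = 2.305×10⁹ s.
= 26670 days.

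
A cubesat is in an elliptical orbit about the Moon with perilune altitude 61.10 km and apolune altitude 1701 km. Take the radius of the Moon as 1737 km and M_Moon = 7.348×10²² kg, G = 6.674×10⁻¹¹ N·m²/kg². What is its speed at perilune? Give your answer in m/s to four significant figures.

μ = GM = 6.674×10⁻¹¹ × 7.348×10²² = 4.904×10¹² m³/s².
r_p = 1737 + 61.10 = 1798.1 km = 1.7981×10⁶ m.
r_a = 1737 + 1701 = 3438.0 km = 3.4380×10⁶ m.
Semi-major axis a = (r_p + r_a)/2 = 2618.1 km = 2.618×10⁶ m.
Vis-viva: v² = μ(2/r − 1/a) = 4.904×10¹² × (1.112×10⁻⁶ − 3.820×10⁻⁷) = 3.582×10⁶ m²/s².
v = 1892 m/s.

v ≈ 1892 m/s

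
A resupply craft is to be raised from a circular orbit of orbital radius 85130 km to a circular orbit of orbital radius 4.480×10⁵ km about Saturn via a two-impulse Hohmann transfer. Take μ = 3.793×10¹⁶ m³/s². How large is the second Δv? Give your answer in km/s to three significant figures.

Δv ≈ 4.00 km/s

r₁ = 85130 km = 8.513×10⁷ m.
r₂ = 4.480×10⁵ km = 4.480×10⁸ m.
Transfer ellipse a_t = (r₁ + r₂)/2 = 2.666×10⁸ m.
At r₁: circular v_c1 = √(μ/r₁) = 21110 m/s; transfer-perikrone v_p = √[μ(2/r₁ − 1/a_t)] = 27360 m/s.
At r₂: circular v_c2 = √(μ/r₂) = 9201 m/s; transfer-apokrone v_a = √[μ(2/r₂ − 1/a_t)] = 5200 m/s.
Δv₂ = v_c2 − v_a = 4002 m/s.
= 4.002 km/s.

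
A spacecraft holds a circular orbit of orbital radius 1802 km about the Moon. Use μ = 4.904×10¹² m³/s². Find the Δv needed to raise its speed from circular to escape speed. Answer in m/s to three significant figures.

r = 1802 km = 1.802×10⁶ m.
Circular speed v_c = √(μ/r) = 1650 m/s.
Escape speed v_esc = √(2μ/r) = √2 × v_c = 2333 m/s.
Δv = v_esc − v_c = 683.3 m/s.

Δv ≈ 683 m/s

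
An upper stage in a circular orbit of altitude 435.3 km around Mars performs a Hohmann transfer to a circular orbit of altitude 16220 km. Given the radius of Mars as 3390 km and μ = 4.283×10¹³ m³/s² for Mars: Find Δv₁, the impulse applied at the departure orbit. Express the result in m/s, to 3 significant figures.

r₁ = 3390 + 435.3 = 3825.3 km = 3.8253×10⁶ m.
r₂ = 3390 + 16220 = 19610 km = 1.9610×10⁷ m.
Transfer ellipse a_t = (r₁ + r₂)/2 = 1.172×10⁷ m.
At r₁: circular v_c1 = √(μ/r₁) = 3346 m/s; transfer-periapsis v_p = √[μ(2/r₁ − 1/a_t)] = 4329 m/s.
Δv₁ = v_p − v_c1 = 982.6 m/s.

Δv ≈ 983 m/s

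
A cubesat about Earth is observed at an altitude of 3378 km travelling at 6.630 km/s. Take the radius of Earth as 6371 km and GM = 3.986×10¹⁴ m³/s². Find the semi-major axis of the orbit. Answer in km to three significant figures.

a ≈ 10500 km

r = 6371 + 3378 = 9749.0 km = 9.749×10⁶ m.
Specific orbital energy ε = v²/2 − μ/r = (6630)²/2 − 3.986×10¹⁴/9.749×10⁶ = -1.891×10⁷ J/kg.
Since ε = −μ/(2a), a = −μ/(2ε) = 1.054×10⁷ m = 10541 km.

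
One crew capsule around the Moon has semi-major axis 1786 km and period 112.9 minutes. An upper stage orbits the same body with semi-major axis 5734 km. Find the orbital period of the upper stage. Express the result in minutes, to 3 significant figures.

T₂ ≈ 649 minutes

Kepler's third law: T² ∝ a³, so T₂ = T₁ (a₂/a₁)^(3/2).
a₂/a₁ = 3.211, (a₂/a₁)^(3/2) = 5.753.
T₂ = 112.9 × 5.753 = 649.5 minutes.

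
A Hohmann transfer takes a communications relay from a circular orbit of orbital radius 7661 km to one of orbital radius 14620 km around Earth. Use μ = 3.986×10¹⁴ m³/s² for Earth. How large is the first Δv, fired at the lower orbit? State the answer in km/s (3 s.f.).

Δv ≈ 1.05 km/s

r₁ = 7661 km = 7.661×10⁶ m.
r₂ = 14620 km = 1.462×10⁷ m.
Transfer ellipse a_t = (r₁ + r₂)/2 = 1.114×10⁷ m.
At r₁: circular v_c1 = √(μ/r₁) = 7213 m/s; transfer-perigee v_p = √[μ(2/r₁ − 1/a_t)] = 8263 m/s.
Δv₁ = v_p − v_c1 = 1050 m/s.
= 1.050 km/s.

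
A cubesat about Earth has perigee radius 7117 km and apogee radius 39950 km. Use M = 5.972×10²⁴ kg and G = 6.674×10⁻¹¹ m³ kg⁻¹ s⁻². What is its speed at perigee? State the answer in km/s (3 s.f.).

v ≈ 9.75 km/s

μ = GM = 6.674×10⁻¹¹ × 5.972×10²⁴ = 3.986×10¹⁴ m³/s².
Semi-major axis a = (r_p + r_a)/2 = 23534 km = 2.353×10⁷ m.
Vis-viva: v² = μ(2/r − 1/a) = 3.986×10¹⁴ × (2.810×10⁻⁷ − 4.249×10⁻⁸) = 9.507×10⁷ m²/s².
v = 9750 m/s = 9.750 km/s.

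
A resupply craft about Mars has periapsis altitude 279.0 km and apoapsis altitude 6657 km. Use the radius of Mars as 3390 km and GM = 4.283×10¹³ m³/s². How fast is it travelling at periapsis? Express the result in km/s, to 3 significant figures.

v ≈ 4.14 km/s

r_p = 3390 + 279.0 = 3669.0 km = 3.6690×10⁶ m.
r_a = 3390 + 6657 = 10047 km = 1.0047×10⁷ m.
Semi-major axis a = (r_p + r_a)/2 = 6858.0 km = 6.858×10⁶ m.
Vis-viva: v² = μ(2/r − 1/a) = 4.283×10¹³ × (5.451×10⁻⁷ − 1.458×10⁻⁷) = 1.710×10⁷ m²/s².
v = 4135 m/s = 4.135 km/s.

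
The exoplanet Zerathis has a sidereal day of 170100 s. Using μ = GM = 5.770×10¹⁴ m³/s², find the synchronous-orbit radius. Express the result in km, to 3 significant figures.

A synchronous orbit has period T, so by Kepler's third law a = (μT²/4π²)^(1/3).
μT²/4π² = 5.770×10¹⁴ × (1.701×10⁵)² / 39.48 = 4.229×10²³ m³.
a = 7.506×10⁷ m = 75060 km.

r_sync ≈ 75100 km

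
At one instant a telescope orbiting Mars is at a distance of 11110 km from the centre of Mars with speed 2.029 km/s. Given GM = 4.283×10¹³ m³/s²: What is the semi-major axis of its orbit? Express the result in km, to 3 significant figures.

r = 1.111×10⁷ m.
Vis-viva rearranged: 1/a = 2/r − v²/μ = 1.800×10⁻⁷ − 9.612×10⁻⁸ = 8.390×10⁻⁸ m⁻¹.
a = 1.192×10⁷ m = 11919 km.

a ≈ 11900 km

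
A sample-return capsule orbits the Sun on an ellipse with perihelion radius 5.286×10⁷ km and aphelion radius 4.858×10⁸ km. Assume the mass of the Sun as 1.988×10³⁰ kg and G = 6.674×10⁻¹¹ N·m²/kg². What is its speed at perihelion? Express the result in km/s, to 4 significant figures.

v ≈ 67.29 km/s

μ = GM = 6.674×10⁻¹¹ × 1.988×10³⁰ = 1.327×10²⁰ m³/s².
Semi-major axis a = (r_p + r_a)/2 = 2.6933×10⁸ km = 2.693×10¹¹ m.
Vis-viva: v² = μ(2/r − 1/a) = 1.327×10²⁰ × (3.784×10⁻¹¹ − 3.713×10⁻¹²) = 4.527×10⁹ m²/s².
v = 67290 m/s = 67.29 km/s.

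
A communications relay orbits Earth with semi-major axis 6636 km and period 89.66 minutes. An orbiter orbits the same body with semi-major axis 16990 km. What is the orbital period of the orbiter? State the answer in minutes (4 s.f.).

T₂ ≈ 367.3 minutes

Kepler's third law: T² ∝ a³, so T₂ = T₁ (a₂/a₁)^(3/2).
a₂/a₁ = 2.560, (a₂/a₁)^(3/2) = 4.097.
T₂ = 89.66 × 4.097 = 367.3 minutes.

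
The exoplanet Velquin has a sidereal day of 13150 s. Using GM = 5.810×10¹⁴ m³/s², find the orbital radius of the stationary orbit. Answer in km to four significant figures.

r_sync ≈ 13650 km

A synchronous orbit has period T, so by Kepler's third law a = (μT²/4π²)^(1/3).
μT²/4π² = 5.810×10¹⁴ × (1.315×10⁴)² / 39.48 = 2.545×10²¹ m³.
a = 1.365×10⁷ m = 13653 km.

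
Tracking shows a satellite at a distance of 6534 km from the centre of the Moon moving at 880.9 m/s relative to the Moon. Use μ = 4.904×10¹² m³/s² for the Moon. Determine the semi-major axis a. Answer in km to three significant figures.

r = 6.534×10⁶ m.
Vis-viva rearranged: 1/a = 2/r − v²/μ = 3.061×10⁻⁷ − 1.582×10⁻⁷ = 1.479×10⁻⁷ m⁻¹.
a = 6.763×10⁶ m = 6763.3 km.

a ≈ 6760 km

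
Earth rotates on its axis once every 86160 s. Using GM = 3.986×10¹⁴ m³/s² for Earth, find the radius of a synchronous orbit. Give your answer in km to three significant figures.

A synchronous orbit has period T, so by Kepler's third law a = (μT²/4π²)^(1/3).
μT²/4π² = 3.986×10¹⁴ × (8.616×10⁴)² / 39.48 = 7.495×10²² m³.
a = 4.216×10⁷ m = 42163 km.

r_sync ≈ 42200 km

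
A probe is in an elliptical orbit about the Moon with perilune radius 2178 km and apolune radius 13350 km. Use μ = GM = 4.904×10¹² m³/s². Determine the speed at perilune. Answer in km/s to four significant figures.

Semi-major axis a = (r_p + r_a)/2 = 7764.0 km = 7.764×10⁶ m.
Vis-viva: v² = μ(2/r − 1/a) = 4.904×10¹² × (9.183×10⁻⁷ − 1.288×10⁻⁷) = 3.872×10⁶ m²/s².
v = 1968 m/s = 1.968 km/s.

v ≈ 1.968 km/s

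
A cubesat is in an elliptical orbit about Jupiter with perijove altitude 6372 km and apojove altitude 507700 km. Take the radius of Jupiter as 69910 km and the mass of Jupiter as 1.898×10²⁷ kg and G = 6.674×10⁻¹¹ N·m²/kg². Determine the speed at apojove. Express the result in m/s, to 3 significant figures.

μ = GM = 6.674×10⁻¹¹ × 1.898×10²⁷ = 1.267×10¹⁷ m³/s².
r_p = 69910 + 6372 = 76282 km = 7.6282×10⁷ m.
r_a = 69910 + 507700 = 577610 km = 5.7761×10⁸ m.
Semi-major axis a = (r_p + r_a)/2 = 3.2695×10⁵ km = 3.269×10⁸ m.
Vis-viva: v² = μ(2/r − 1/a) = 1.267×10¹⁷ × (3.463×10⁻⁹ − 3.059×10⁻⁹) = 5.117×10⁷ m²/s².
v = 7153 m/s.

v ≈ 7150 m/s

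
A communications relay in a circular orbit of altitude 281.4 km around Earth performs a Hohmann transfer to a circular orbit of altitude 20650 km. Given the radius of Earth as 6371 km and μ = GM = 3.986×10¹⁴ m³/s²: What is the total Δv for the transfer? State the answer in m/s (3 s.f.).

r₁ = 6371 + 281.4 = 6652.4 km = 6.6524×10⁶ m.
r₂ = 6371 + 20650 = 27021 km = 2.7021×10⁷ m.
Transfer ellipse a_t = (r₁ + r₂)/2 = 1.684×10⁷ m.
At r₁: circular v_c1 = √(μ/r₁) = 7741 m/s; transfer-perigee v_p = √[μ(2/r₁ − 1/a_t)] = 9806 m/s.
Δv₁ = v_p − v_c1 = 2066 m/s.
At r₂: circular v_c2 = √(μ/r₂) = 3841 m/s; transfer-apogee v_a = √[μ(2/r₂ − 1/a_t)] = 2414 m/s.
Δv₂ = v_c2 − v_a = 1427 m/s.
Total Δv = Δv₁ + Δv₂ = 3492 m/s.

Δv_total ≈ 3490 m/s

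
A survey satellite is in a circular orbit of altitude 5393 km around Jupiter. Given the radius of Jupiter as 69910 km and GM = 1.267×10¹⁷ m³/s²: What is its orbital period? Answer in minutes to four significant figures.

r = 69910 + 5393 = 75303 km = 7.5303×10⁷ m.
Kepler's third law: T = 2π√(r³/μ) = 2π√((7.530×10⁷)³ / 1.267×10¹⁷).
r³/μ = 3.370×10⁶ s², so T = 2π × 1.836×10³ = 1.153×10⁴ s.
Converting: 1.153×10⁴ s ÷ 60.00 = 192.2 minutes.

T ≈ 192.2 minutes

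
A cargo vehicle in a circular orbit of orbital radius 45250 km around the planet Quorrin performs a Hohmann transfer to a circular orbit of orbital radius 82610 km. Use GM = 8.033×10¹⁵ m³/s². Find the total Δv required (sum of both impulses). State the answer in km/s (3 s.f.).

Δv_total ≈ 3.39 km/s

r₁ = 45250 km = 4.525×10⁷ m.
r₂ = 82610 km = 8.261×10⁷ m.
Transfer ellipse a_t = (r₁ + r₂)/2 = 6.393×10⁷ m.
At r₁: circular v_c1 = √(μ/r₁) = 13320 m/s; transfer-periapsis v_p = √[μ(2/r₁ − 1/a_t)] = 15150 m/s.
Δv₁ = v_p − v_c1 = 1822 m/s.
At r₂: circular v_c2 = √(μ/r₂) = 9861 m/s; transfer-apoapsis v_a = √[μ(2/r₂ − 1/a_t)] = 8296 m/s.
Δv₂ = v_c2 − v_a = 1565 m/s.
Total Δv = Δv₁ + Δv₂ = 3387 m/s = 3.387 km/s.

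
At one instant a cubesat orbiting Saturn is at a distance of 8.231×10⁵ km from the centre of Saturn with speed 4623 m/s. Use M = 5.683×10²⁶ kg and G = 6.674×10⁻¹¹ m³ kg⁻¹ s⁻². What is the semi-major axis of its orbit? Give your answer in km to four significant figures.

a ≈ 5.358×10⁵ km

μ = GM = 6.674×10⁻¹¹ × 5.683×10²⁶ = 3.793×10¹⁶ m³/s².
r = 8.231×10⁸ m.
Specific orbital energy ε = v²/2 − μ/r = (4623)²/2 − 3.793×10¹⁶/8.231×10⁸ = -3.539×10⁷ J/kg.
Since ε = −μ/(2a), a = −μ/(2ε) = 5.358×10⁸ m = 5.3580×10⁵ km.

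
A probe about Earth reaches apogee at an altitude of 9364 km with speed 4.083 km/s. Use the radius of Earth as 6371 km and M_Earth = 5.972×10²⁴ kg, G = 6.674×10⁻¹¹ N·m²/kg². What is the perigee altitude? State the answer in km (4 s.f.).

perigee altitude ≈ 1347 km

μ = GM = 6.674×10⁻¹¹ × 5.972×10²⁴ = 3.986×10¹⁴ m³/s².
r_a = 6371 + 9364 = 15735 km = 1.574×10⁷ m.
Specific energy ε = v²/2 − μ/r = -1.699×10⁷ J/kg, so a = −μ/(2ε) = 1.173×10⁷ m.
The apsides satisfy r_p + r_a = 2a, so the perigee radius is 2a − r_a = 7.718×10⁶ m = 7717.6 km.
Perigee altitude = 7717.6 − 6371 = 1346.6 km.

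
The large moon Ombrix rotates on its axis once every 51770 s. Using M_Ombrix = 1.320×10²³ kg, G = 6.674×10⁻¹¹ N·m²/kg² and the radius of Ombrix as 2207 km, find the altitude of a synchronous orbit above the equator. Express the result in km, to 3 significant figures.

μ = GM = 6.674×10⁻¹¹ × 1.320×10²³ = 8.810×10¹² m³/s².
A synchronous orbit has period T, so by Kepler's third law a = (μT²/4π²)^(1/3).
μT²/4π² = 8.810×10¹² × (5.177×10⁴)² / 39.48 = 5.981×10²⁰ m³.
a = 8.425×10⁶ m = 8425.3 km.
Altitude h = a − R = 8425.3 − 2207 = 6218.3 km.

h_sync ≈ 6220 km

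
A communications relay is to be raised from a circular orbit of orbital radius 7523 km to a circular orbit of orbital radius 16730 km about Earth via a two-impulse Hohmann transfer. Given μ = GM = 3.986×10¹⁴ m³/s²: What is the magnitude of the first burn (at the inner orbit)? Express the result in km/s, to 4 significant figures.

r₁ = 7523 km = 7.523×10⁶ m.
r₂ = 16730 km = 1.673×10⁷ m.
Transfer ellipse a_t = (r₁ + r₂)/2 = 1.213×10⁷ m.
At r₁: circular v_c1 = √(μ/r₁) = 7279 m/s; transfer-perigee v_p = √[μ(2/r₁ − 1/a_t)] = 8550 m/s.
Δv₁ = v_p − v_c1 = 1271 m/s.
= 1.271 km/s.

Δv ≈ 1.271 km/s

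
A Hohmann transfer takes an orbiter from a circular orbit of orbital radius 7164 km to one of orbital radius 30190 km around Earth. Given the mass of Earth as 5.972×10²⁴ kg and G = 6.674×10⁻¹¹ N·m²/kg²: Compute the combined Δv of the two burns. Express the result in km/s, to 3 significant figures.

μ = GM = 6.674×10⁻¹¹ × 5.972×10²⁴ = 3.986×10¹⁴ m³/s².
r₁ = 7164 km = 7.164×10⁶ m.
r₂ = 30190 km = 3.019×10⁷ m.
Transfer ellipse a_t = (r₁ + r₂)/2 = 1.868×10⁷ m.
At r₁: circular v_c1 = √(μ/r₁) = 7459 m/s; transfer-perigee v_p = √[μ(2/r₁ − 1/a_t)] = 9483 m/s.
Δv₁ = v_p − v_c1 = 2024 m/s.
At r₂: circular v_c2 = √(μ/r₂) = 3633 m/s; transfer-apogee v_a = √[μ(2/r₂ − 1/a_t)] = 2250 m/s.
Δv₂ = v_c2 − v_a = 1383 m/s.
Total Δv = Δv₁ + Δv₂ = 3407 m/s = 3.407 km/s.

Δv_total ≈ 3.41 km/s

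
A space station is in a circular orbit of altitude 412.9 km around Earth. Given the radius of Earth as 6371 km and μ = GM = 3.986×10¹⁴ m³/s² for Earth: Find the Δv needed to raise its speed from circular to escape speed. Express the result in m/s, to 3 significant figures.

r = 6371 + 412.9 = 6783.9 km = 6.7839×10⁶ m.
Circular speed v_c = √(μ/r) = 7665 m/s.
Escape speed v_esc = √(2μ/r) = √2 × v_c = 10840 m/s.
Δv = v_esc − v_c = 3175 m/s.

Δv ≈ 3180 m/s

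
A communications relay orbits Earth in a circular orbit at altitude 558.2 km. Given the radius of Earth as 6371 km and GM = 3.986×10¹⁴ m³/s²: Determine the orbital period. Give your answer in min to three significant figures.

T ≈ 95.7 min

r = 6371 + 558.2 = 6929.2 km = 6.9292×10⁶ m.
Kepler's third law: T = 2π√(r³/μ) = 2π√((6.929×10⁶)³ / 3.986×10¹⁴).
r³/μ = 8.347×10⁵ s², so T = 2π × 9.136×10² = 5.740×10³ s.
Converting: 5.740×10³ s ÷ 60.00 = 95.67 min.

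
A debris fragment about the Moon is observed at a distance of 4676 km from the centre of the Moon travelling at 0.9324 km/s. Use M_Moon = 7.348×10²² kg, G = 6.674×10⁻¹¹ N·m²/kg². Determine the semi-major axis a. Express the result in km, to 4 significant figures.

a ≈ 3993 km

μ = GM = 6.674×10⁻¹¹ × 7.348×10²² = 4.904×10¹² m³/s².
r = 4.676×10⁶ m.
Specific orbital energy ε = v²/2 − μ/r = (932.4)²/2 − 4.904×10¹²/4.676×10⁶ = -6.141×10⁵ J/kg.
Since ε = −μ/(2a), a = −μ/(2ε) = 3.993×10⁶ m = 3993.0 km.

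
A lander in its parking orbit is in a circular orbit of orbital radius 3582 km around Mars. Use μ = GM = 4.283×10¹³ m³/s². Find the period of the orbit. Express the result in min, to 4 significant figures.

r = 3582 km = 3.582×10⁶ m.
Kepler's third law: T = 2π√(r³/μ) = 2π√((3.582×10⁶)³ / 4.283×10¹³).
r³/μ = 1.073×10⁶ s², so T = 2π × 1.036×10³ = 6.509×10³ s.
Converting: 6.509×10³ s ÷ 60.00 = 108.5 min.

T ≈ 108.5 min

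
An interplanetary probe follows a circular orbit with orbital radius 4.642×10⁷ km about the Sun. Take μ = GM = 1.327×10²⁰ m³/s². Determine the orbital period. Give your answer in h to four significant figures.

T ≈ 1515 h

r = 4.642×10⁷ km = 4.642×10¹⁰ m.
Kepler's third law: T = 2π√(r³/μ) = 2π√((4.642×10¹⁰)³ / 1.327×10²⁰).
r³/μ = 7.538×10¹¹ s², so T = 2π × 8.682×10⁵ = 5.455×10⁶ s.
Converting: 5.455×10⁶ s ÷ 3600 = 1515 h.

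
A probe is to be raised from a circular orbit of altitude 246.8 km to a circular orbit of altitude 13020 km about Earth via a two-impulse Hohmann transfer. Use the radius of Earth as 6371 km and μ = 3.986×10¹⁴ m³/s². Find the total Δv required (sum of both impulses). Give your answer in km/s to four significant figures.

Δv_total ≈ 3.016 km/s

r₁ = 6371 + 246.8 = 6617.8 km = 6.6178×10⁶ m.
r₂ = 6371 + 13020 = 19391 km = 1.9391×10⁷ m.
Transfer ellipse a_t = (r₁ + r₂)/2 = 1.300×10⁷ m.
At r₁: circular v_c1 = √(μ/r₁) = 7761 m/s; transfer-perigee v_p = √[μ(2/r₁ − 1/a_t)] = 9477 m/s.
Δv₁ = v_p − v_c1 = 1716 m/s.
At r₂: circular v_c2 = √(μ/r₂) = 4534 m/s; transfer-apogee v_a = √[μ(2/r₂ − 1/a_t)] = 3234 m/s.
Δv₂ = v_c2 − v_a = 1300 m/s.
Total Δv = Δv₁ + Δv₂ = 3016 m/s = 3.016 km/s.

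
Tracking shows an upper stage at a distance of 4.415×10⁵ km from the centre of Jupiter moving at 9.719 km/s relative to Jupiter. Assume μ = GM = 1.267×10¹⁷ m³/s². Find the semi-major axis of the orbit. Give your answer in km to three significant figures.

a ≈ 2.64×10⁵ km

r = 4.415×10⁸ m.
Specific orbital energy ε = v²/2 − μ/r = (9719)²/2 − 1.267×10¹⁷/4.415×10⁸ = -2.397×10⁸ J/kg.
Since ε = −μ/(2a), a = −μ/(2ε) = 2.642×10⁸ m = 2.6424×10⁵ km.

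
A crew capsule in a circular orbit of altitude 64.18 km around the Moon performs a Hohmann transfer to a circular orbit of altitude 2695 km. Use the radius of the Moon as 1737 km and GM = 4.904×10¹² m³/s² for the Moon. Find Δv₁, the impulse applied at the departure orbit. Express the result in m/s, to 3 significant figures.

r₁ = 1737 + 64.18 = 1801.2 km = 1.8012×10⁶ m.
r₂ = 1737 + 2695 = 4432.0 km = 4.4320×10⁶ m.
Transfer ellipse a_t = (r₁ + r₂)/2 = 3.117×10⁶ m.
At r₁: circular v_c1 = √(μ/r₁) = 1650 m/s; transfer-perilune v_p = √[μ(2/r₁ − 1/a_t)] = 1968 m/s.
Δv₁ = v_p − v_c1 = 317.6 m/s.

Δv ≈ 318 m/s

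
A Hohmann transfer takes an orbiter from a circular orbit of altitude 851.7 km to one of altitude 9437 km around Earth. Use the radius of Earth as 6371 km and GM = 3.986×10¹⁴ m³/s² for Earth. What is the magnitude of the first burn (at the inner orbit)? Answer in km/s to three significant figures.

Δv ≈ 1.28 km/s

r₁ = 6371 + 851.7 = 7222.7 km = 7.2227×10⁶ m.
r₂ = 6371 + 9437 = 15808 km = 1.5808×10⁷ m.
Transfer ellipse a_t = (r₁ + r₂)/2 = 1.152×10⁷ m.
At r₁: circular v_c1 = √(μ/r₁) = 7429 m/s; transfer-perigee v_p = √[μ(2/r₁ − 1/a_t)] = 8704 m/s.
Δv₁ = v_p − v_c1 = 1275 m/s.
= 1.275 km/s.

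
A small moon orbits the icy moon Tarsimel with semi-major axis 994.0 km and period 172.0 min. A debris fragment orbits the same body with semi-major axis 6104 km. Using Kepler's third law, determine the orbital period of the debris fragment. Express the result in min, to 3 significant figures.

Kepler's third law: T² ∝ a³, so T₂ = T₁ (a₂/a₁)^(3/2).
a₂/a₁ = 6.141, (a₂/a₁)^(3/2) = 15.22.
T₂ = 172.0 × 15.22 = 2617 min.

T₂ ≈ 2620 min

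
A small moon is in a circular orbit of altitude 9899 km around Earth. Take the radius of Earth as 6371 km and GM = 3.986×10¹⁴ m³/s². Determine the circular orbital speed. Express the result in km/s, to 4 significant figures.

v ≈ 4.950 km/s

r = 6371 + 9899 = 16270 km = 1.6270×10⁷ m.
For a circular orbit v = √(μ/r) = √(3.986×10¹⁴ / 1.627×10⁷) = √(2.450×10⁷) = 4950 m/s.
That is 4.950 km/s.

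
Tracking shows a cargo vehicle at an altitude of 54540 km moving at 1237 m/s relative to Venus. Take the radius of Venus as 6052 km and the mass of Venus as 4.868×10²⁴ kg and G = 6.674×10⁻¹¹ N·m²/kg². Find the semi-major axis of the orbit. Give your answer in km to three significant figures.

μ = GM = 6.674×10⁻¹¹ × 4.868×10²⁴ = 3.249×10¹⁴ m³/s².
r = 6052 + 54540 = 60592 km = 6.059×10⁷ m.
Vis-viva rearranged: 1/a = 2/r − v²/μ = 3.301×10⁻⁸ − 4.710×10⁻⁹ = 2.830×10⁻⁸ m⁻¹.
a = 3.534×10⁷ m = 35338 km.

a ≈ 35300 km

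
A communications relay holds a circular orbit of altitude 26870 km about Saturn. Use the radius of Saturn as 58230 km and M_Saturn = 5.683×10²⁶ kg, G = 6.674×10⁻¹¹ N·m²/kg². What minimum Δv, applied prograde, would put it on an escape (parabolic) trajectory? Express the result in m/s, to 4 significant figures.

μ = GM = 6.674×10⁻¹¹ × 5.683×10²⁶ = 3.793×10¹⁶ m³/s².
r = 58230 + 26870 = 85100 km = 8.5100×10⁷ m.
Circular speed v_c = √(μ/r) = 21110 m/s.
Escape speed v_esc = √(2μ/r) = √2 × v_c = 29860 m/s.
Δv = v_esc − v_c = 8745 m/s.

Δv ≈ 8745 m/s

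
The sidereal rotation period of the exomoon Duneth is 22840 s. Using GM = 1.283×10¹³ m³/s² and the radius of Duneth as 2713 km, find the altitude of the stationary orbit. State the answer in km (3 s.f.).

A synchronous orbit has period T, so by Kepler's third law a = (μT²/4π²)^(1/3).
μT²/4π² = 1.283×10¹³ × (2.284×10⁴)² / 39.48 = 1.695×10²⁰ m³.
a = 5.535×10⁶ m = 5534.6 km.
Altitude h = a − R = 5534.6 − 2713 = 2821.6 km.

h_sync ≈ 2820 km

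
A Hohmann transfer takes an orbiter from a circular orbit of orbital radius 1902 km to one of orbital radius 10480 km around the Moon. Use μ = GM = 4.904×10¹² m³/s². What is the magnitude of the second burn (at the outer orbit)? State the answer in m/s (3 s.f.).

Δv ≈ 305 m/s

r₁ = 1902 km = 1.902×10⁶ m.
r₂ = 10480 km = 1.048×10⁷ m.
Transfer ellipse a_t = (r₁ + r₂)/2 = 6.191×10⁶ m.
At r₁: circular v_c1 = √(μ/r₁) = 1606 m/s; transfer-perilune v_p = √[μ(2/r₁ − 1/a_t)] = 2089 m/s.
At r₂: circular v_c2 = √(μ/r₂) = 684.1 m/s; transfer-apolune v_a = √[μ(2/r₂ − 1/a_t)] = 379.2 m/s.
Δv₂ = v_c2 − v_a = 304.9 m/s.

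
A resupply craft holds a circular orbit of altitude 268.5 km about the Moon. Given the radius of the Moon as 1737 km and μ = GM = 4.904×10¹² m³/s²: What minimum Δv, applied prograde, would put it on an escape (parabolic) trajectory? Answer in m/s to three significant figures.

r = 1737 + 268.5 = 2005.5 km = 2.0055×10⁶ m.
Circular speed v_c = √(μ/r) = 1564 m/s.
Escape speed v_esc = √(2μ/r) = √2 × v_c = 2211 m/s.
Δv = v_esc − v_c = 647.7 m/s.

Δv ≈ 648 m/s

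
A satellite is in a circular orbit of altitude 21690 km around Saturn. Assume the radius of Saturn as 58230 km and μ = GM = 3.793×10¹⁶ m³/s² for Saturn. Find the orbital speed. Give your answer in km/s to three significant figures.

r = 58230 + 21690 = 79920 km = 7.9920×10⁷ m.
For a circular orbit v = √(μ/r) = √(3.793×10¹⁶ / 7.992×10⁷) = √(4.746×10⁸) = 21790 m/s.
That is 21.79 km/s.

v ≈ 21.8 km/s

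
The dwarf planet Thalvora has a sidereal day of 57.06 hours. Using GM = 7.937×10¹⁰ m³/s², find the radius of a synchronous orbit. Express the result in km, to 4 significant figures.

T = 57.06 hours = 2.054×10⁵ s.
A synchronous orbit has period T, so by Kepler's third law a = (μT²/4π²)^(1/3).
μT²/4π² = 7.937×10¹⁰ × (2.054×10⁵)² / 39.48 = 8.483×10¹⁹ m³.
a = 4.394×10⁶ m = 4393.9 km.

r_sync ≈ 4394 km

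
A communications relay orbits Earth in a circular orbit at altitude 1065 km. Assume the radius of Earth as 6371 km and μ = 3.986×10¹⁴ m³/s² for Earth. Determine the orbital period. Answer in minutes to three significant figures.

T ≈ 106 minutes

r = 6371 + 1065 = 7436.0 km = 7.4360×10⁶ m.
Kepler's third law: T = 2π√(r³/μ) = 2π√((7.436×10⁶)³ / 3.986×10¹⁴).
r³/μ = 1.032×10⁶ s², so T = 2π × 1.016×10³ = 6.381×10³ s.
Converting: 6.381×10³ s ÷ 60.00 = 106.4 minutes.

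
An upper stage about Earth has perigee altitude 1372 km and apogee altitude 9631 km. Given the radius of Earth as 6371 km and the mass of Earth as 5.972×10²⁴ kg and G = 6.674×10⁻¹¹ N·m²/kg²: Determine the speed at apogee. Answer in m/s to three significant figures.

v ≈ 4030 m/s

μ = GM = 6.674×10⁻¹¹ × 5.972×10²⁴ = 3.986×10¹⁴ m³/s².
r_p = 6371 + 1372 = 7743.0 km = 7.7430×10⁶ m.
r_a = 6371 + 9631 = 16002 km = 1.6002×10⁷ m.
Semi-major axis a = (r_p + r_a)/2 = 11872 km = 1.187×10⁷ m.
Vis-viva: v² = μ(2/r − 1/a) = 3.986×10¹⁴ × (1.250×10⁻⁷ − 8.423×10⁻⁸) = 1.624×10⁷ m²/s².
v = 4030 m/s.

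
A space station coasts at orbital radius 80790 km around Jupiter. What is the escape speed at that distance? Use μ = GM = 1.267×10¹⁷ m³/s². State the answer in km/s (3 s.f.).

v_esc ≈ 56.0 km/s

r = 80790 km = 8.079×10⁷ m.
Escape speed v_esc = √(2μ/r) = √(2 × 1.267×10¹⁷ / 8.079×10⁷) = √(3.137×10⁹) = 56000 m/s.
= 56.00 km/s.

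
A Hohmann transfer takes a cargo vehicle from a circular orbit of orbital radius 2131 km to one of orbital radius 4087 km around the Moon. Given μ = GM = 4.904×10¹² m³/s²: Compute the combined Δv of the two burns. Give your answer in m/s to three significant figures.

r₁ = 2131 km = 2.131×10⁶ m.
r₂ = 4087 km = 4.087×10⁶ m.
Transfer ellipse a_t = (r₁ + r₂)/2 = 3.109×10⁶ m.
At r₁: circular v_c1 = √(μ/r₁) = 1517 m/s; transfer-perilune v_p = √[μ(2/r₁ − 1/a_t)] = 1739 m/s.
Δv₁ = v_p − v_c1 = 222.3 m/s.
At r₂: circular v_c2 = √(μ/r₂) = 1095 m/s; transfer-apolune v_a = √[μ(2/r₂ − 1/a_t)] = 906.9 m/s.
Δv₂ = v_c2 − v_a = 188.5 m/s.
Total Δv = Δv₁ + Δv₂ = 410.8 m/s.

Δv_total ≈ 411 m/s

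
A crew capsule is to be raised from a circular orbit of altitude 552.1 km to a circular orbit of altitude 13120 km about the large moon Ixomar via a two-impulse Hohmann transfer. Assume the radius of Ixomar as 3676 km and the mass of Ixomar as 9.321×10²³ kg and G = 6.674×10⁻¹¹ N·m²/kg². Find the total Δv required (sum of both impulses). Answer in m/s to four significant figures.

Δv_total ≈ 1717 m/s

μ = GM = 6.674×10⁻¹¹ × 9.321×10²³ = 6.221×10¹³ m³/s².
r₁ = 3676 + 552.1 = 4228.1 km = 4.2281×10⁶ m.
r₂ = 3676 + 13120 = 16796 km = 1.6796×10⁷ m.
Transfer ellipse a_t = (r₁ + r₂)/2 = 1.051×10⁷ m.
At r₁: circular v_c1 = √(μ/r₁) = 3836 m/s; transfer-periapsis v_p = √[μ(2/r₁ − 1/a_t)] = 4849 m/s.
Δv₁ = v_p − v_c1 = 1013 m/s.
At r₂: circular v_c2 = √(μ/r₂) = 1925 m/s; transfer-apoapsis v_a = √[μ(2/r₂ − 1/a_t)] = 1221 m/s.
Δv₂ = v_c2 − v_a = 704.0 m/s.
Total Δv = Δv₁ + Δv₂ = 1717 m/s.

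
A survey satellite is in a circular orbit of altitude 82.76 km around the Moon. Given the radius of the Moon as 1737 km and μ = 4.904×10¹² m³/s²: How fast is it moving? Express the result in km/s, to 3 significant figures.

r = 1737 + 82.76 = 1819.8 km = 1.8198×10⁶ m.
For a circular orbit v = √(μ/r) = √(4.904×10¹² / 1.820×10⁶) = √(2.695×10⁶) = 1642 m/s.
That is 1.642 km/s.

v ≈ 1.64 km/s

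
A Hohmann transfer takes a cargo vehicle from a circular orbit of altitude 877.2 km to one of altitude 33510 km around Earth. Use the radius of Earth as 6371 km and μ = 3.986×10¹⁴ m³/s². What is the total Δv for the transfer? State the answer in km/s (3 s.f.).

r₁ = 6371 + 877.2 = 7248.2 km = 7.2482×10⁶ m.
r₂ = 6371 + 33510 = 39881 km = 3.9881×10⁷ m.
Transfer ellipse a_t = (r₁ + r₂)/2 = 2.356×10⁷ m.
At r₁: circular v_c1 = √(μ/r₁) = 7416 m/s; transfer-perigee v_p = √[μ(2/r₁ − 1/a_t)] = 9647 m/s.
Δv₁ = v_p − v_c1 = 2232 m/s.
At r₂: circular v_c2 = √(μ/r₂) = 3161 m/s; transfer-apogee v_a = √[μ(2/r₂ − 1/a_t)] = 1753 m/s.
Δv₂ = v_c2 − v_a = 1408 m/s.
Total Δv = Δv₁ + Δv₂ = 3640 m/s = 3.640 km/s.

Δv_total ≈ 3.64 km/s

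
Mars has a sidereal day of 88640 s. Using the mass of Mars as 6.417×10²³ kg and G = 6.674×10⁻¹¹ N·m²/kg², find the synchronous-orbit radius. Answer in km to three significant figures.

r_sync ≈ 20400 km

μ = GM = 6.674×10⁻¹¹ × 6.417×10²³ = 4.283×10¹³ m³/s².
A synchronous orbit has period T, so by Kepler's third law a = (μT²/4π²)^(1/3).
μT²/4π² = 4.283×10¹³ × (8.864×10⁴)² / 39.48 = 8.524×10²¹ m³.
a = 2.043×10⁷ m = 20427 km.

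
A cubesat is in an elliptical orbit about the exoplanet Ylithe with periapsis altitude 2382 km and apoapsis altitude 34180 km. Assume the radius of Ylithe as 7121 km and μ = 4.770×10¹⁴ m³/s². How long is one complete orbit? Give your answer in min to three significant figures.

r_p = 7121 + 2382 = 9503.0 km = 9.5030×10⁶ m.
r_a = 7121 + 34180 = 41301 km = 4.1301×10⁷ m.
Semi-major axis a = (r_p + r_a)/2 = (9503.0 + 41301)/2 = 25402 km = 2.540×10⁷ m.
By Kepler's third law T = 2π√(a³/μ) = 2π × 5.862×10³ = 3.683×10⁴ s.
= 613.9 min.

T ≈ 614 min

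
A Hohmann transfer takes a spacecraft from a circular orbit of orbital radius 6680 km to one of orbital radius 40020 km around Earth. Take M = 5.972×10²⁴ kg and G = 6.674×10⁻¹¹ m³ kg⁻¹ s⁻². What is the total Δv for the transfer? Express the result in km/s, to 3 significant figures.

Δv_total ≈ 3.86 km/s

μ = GM = 6.674×10⁻¹¹ × 5.972×10²⁴ = 3.986×10¹⁴ m³/s².
r₁ = 6680 km = 6.680×10⁶ m.
r₂ = 40020 km = 4.002×10⁷ m.
Transfer ellipse a_t = (r₁ + r₂)/2 = 2.335×10⁷ m.
At r₁: circular v_c1 = √(μ/r₁) = 7724 m/s; transfer-perigee v_p = √[μ(2/r₁ − 1/a_t)] = 10110 m/s.
Δv₁ = v_p − v_c1 = 2388 m/s.
At r₂: circular v_c2 = √(μ/r₂) = 3156 m/s; transfer-apogee v_a = √[μ(2/r₂ − 1/a_t)] = 1688 m/s.
Δv₂ = v_c2 − v_a = 1468 m/s.
Total Δv = Δv₁ + Δv₂ = 3856 m/s = 3.856 km/s.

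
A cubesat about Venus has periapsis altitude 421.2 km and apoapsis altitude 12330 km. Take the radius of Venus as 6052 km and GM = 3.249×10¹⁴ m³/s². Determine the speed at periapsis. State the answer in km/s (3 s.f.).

r_p = 6052 + 421.2 = 6473.2 km = 6.4732×10⁶ m.
r_a = 6052 + 12330 = 18382 km = 1.8382×10⁷ m.
Semi-major axis a = (r_p + r_a)/2 = 12428 km = 1.243×10⁷ m.
Vis-viva: v² = μ(2/r − 1/a) = 3.249×10¹⁴ × (3.090×10⁻⁷ − 8.047×10⁻⁸) = 7.424×10⁷ m²/s².
v = 8616 m/s = 8.616 km/s.

v ≈ 8.62 km/s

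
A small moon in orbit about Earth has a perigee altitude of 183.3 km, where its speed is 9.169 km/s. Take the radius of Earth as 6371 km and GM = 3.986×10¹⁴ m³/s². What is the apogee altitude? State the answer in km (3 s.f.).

r_p = 6371 + 183.3 = 6554.3 km = 6.554×10⁶ m.
Specific energy ε = v²/2 − μ/r = -1.878×10⁷ J/kg, so a = −μ/(2ε) = 1.061×10⁷ m.
The apsides satisfy r_p + r_a = 2a, so the apogee radius is 2a − r_p = 1.467×10⁷ m = 14671 km.
Apogee altitude = 14671 − 6371 = 8299.7 km.

apogee altitude ≈ 8300 km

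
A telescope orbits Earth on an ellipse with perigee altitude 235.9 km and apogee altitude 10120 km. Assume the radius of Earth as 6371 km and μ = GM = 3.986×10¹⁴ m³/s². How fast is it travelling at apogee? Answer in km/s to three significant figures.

r_p = 6371 + 235.9 = 6606.9 km = 6.6069×10⁶ m.
r_a = 6371 + 10120 = 16491 km = 1.6491×10⁷ m.
Semi-major axis a = (r_p + r_a)/2 = 11549 km = 1.155×10⁷ m.
Vis-viva: v² = μ(2/r − 1/a) = 3.986×10¹⁴ × (1.213×10⁻⁷ − 8.659×10⁻⁸) = 1.383×10⁷ m²/s².
v = 3719 m/s = 3.719 km/s.

v ≈ 3.72 km/s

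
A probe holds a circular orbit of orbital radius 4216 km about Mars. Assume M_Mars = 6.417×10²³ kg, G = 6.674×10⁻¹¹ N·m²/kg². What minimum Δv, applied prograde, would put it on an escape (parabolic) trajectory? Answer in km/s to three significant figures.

μ = GM = 6.674×10⁻¹¹ × 6.417×10²³ = 4.283×10¹³ m³/s².
r = 4216 km = 4.216×10⁶ m.
Circular speed v_c = √(μ/r) = 3187 m/s.
Escape speed v_esc = √(2μ/r) = √2 × v_c = 4507 m/s.
Δv = v_esc − v_c = 1320 m/s = 1.320 km/s.

Δv ≈ 1.32 km/s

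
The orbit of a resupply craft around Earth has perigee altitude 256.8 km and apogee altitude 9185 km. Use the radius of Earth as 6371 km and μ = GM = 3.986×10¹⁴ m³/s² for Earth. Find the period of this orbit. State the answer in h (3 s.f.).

r_p = 6371 + 256.8 = 6627.8 km = 6.6278×10⁶ m.
r_a = 6371 + 9185 = 15556 km = 1.5556×10⁷ m.
Semi-major axis a = (r_p + r_a)/2 = (6627.8 + 15556)/2 = 11092 km = 1.109×10⁷ m.
By Kepler's third law T = 2π√(a³/μ) = 2π × 1.850×10³ = 1.163×10⁴ s.
= 3.229 h.

T ≈ 3.23 h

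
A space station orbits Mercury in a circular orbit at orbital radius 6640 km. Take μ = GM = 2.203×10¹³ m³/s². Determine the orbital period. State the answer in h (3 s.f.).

T ≈ 6.36 h

r = 6640 km = 6.640×10⁶ m.
Kepler's third law: T = 2π√(r³/μ) = 2π√((6.640×10⁶)³ / 2.203×10¹³).
r³/μ = 1.329×10⁷ s², so T = 2π × 3.645×10³ = 2.290×10⁴ s.
Converting: 2.290×10⁴ s ÷ 3600 = 6.362 h.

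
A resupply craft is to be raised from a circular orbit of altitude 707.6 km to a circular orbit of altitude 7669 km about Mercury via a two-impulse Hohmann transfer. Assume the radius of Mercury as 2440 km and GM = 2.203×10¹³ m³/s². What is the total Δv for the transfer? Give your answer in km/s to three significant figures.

r₁ = 2440 + 707.6 = 3147.6 km = 3.1476×10⁶ m.
r₂ = 2440 + 7669 = 10109 km = 1.0109×10⁷ m.
Transfer ellipse a_t = (r₁ + r₂)/2 = 6.628×10⁶ m.
At r₁: circular v_c1 = √(μ/r₁) = 2646 m/s; transfer-periherm v_p = √[μ(2/r₁ − 1/a_t)] = 3267 m/s.
Δv₁ = v_p − v_c1 = 621.6 m/s.
At r₂: circular v_c2 = √(μ/r₂) = 1476 m/s; transfer-apoherm v_a = √[μ(2/r₂ − 1/a_t)] = 1017 m/s.
Δv₂ = v_c2 − v_a = 458.9 m/s.
Total Δv = Δv₁ + Δv₂ = 1081 m/s = 1.081 km/s.

Δv_total ≈ 1.08 km/s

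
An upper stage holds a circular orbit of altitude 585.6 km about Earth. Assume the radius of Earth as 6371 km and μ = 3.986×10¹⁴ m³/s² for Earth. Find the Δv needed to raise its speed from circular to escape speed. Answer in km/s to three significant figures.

Δv ≈ 3.14 km/s

r = 6371 + 585.6 = 6956.6 km = 6.9566×10⁶ m.
Circular speed v_c = √(μ/r) = 7570 m/s.
Escape speed v_esc = √(2μ/r) = √2 × v_c = 10700 m/s.
Δv = v_esc − v_c = 3135 m/s = 3.135 km/s.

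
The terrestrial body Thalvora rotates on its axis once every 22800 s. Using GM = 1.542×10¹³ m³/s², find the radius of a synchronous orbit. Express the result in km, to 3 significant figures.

A synchronous orbit has period T, so by Kepler's third law a = (μT²/4π²)^(1/3).
μT²/4π² = 1.542×10¹³ × (2.280×10⁴)² / 39.48 = 2.030×10²⁰ m³.
a = 5.878×10⁶ m = 5877.6 km.

r_sync ≈ 5880 km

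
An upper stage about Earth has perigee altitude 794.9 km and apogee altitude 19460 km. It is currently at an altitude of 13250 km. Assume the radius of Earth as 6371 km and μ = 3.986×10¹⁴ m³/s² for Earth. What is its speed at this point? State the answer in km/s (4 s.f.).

v ≈ 4.058 km/s

r_p = 6371 + 794.9 = 7165.9 km = 7.1659×10⁶ m.
r_a = 6371 + 19460 = 25831 km = 2.5831×10⁷ m.
r = 6371 + 13250 = 19621 km = 1.962×10⁷ m.
Semi-major axis a = (r_p + r_a)/2 = 16498 km = 1.650×10⁷ m.
Vis-viva: v² = μ(2/r − 1/a) = 3.986×10¹⁴ × (1.019×10⁻⁷ − 6.061×10⁻⁸) = 1.647×10⁷ m²/s².
v = 4058 m/s = 4.058 km/s.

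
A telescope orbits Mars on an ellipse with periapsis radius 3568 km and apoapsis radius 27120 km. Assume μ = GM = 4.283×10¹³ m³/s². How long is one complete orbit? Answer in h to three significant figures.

Semi-major axis a = (r_p + r_a)/2 = (3568.0 + 27120)/2 = 15344 km = 1.534×10⁷ m.
By Kepler's third law T = 2π√(a³/μ) = 2π × 9.184×10³ = 5.771×10⁴ s.
= 16.03 h.

T ≈ 16.0 h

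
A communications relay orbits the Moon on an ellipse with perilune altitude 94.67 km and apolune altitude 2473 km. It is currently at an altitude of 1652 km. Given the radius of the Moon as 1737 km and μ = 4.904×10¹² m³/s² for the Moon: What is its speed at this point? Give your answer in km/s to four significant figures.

v ≈ 1.127 km/s

r_p = 1737 + 94.67 = 1831.7 km = 1.8317×10⁶ m.
r_a = 1737 + 2473 = 4210.0 km = 4.2100×10⁶ m.
r = 1737 + 1652 = 3389.0 km = 3.389×10⁶ m.
Semi-major axis a = (r_p + r_a)/2 = 3020.8 km = 3.021×10⁶ m.
Vis-viva: v² = μ(2/r − 1/a) = 4.904×10¹² × (5.901×10⁻⁷ − 3.310×10⁻⁷) = 1.271×10⁶ m²/s².
v = 1127 m/s = 1.127 km/s.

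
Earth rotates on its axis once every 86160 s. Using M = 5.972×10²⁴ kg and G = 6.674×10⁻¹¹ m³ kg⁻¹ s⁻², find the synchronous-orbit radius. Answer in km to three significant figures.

μ = GM = 6.674×10⁻¹¹ × 5.972×10²⁴ = 3.986×10¹⁴ m³/s².
A synchronous orbit has period T, so by Kepler's third law a = (μT²/4π²)^(1/3).
μT²/4π² = 3.986×10¹⁴ × (8.616×10⁴)² / 39.48 = 7.495×10²² m³.
a = 4.216×10⁷ m = 42162 km.

r_sync ≈ 42200 km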